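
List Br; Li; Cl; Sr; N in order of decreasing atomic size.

Sr > Li > Br > Cl > N

Li is in period 2, group 1; N is in period 2, group 15; Cl is in period 3, group 17; Br is in period 4, group 17; Sr is in period 5, group 2.
Moving right in a period, electrons are added to the same shell under a stronger nuclear pull, so atoms get smaller; moving down, a new shell is opened and atoms get larger.
Neither a single period nor a single group — weigh both effects.
Cl > N: period and group pull opposite ways; the down-group shift dominates (99 vs 71 pm).
Br > Cl: they share group 17; the group trend gives Br the larger value.
Li > Br: period and group pull opposite ways; the across-period shift dominates (133 vs 114 pm).
Sr > Li: the two effects oppose for this pair; the down-group effect wins (185 vs 133 pm).
Tabulated atomic radius (pm): Li 133, N 71, Cl 99, Br 114, Sr 185.
So from largest to smallest: Sr > Li > Br > Cl > N.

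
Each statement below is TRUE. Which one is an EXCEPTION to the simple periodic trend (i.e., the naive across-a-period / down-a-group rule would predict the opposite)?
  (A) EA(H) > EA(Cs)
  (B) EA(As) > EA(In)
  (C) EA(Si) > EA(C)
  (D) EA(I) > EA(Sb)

(C)

The general trend: electron affinity increases across a period and decreases down a group.
(A) H (period 1, group 1) vs Cs (period 6, group 1): the stated order agrees with the simple trend.
(B) As (period 4, group 15) vs In (period 5, group 13): the stated order agrees with the simple trend.
(C) Si (period 3, group 14) vs C (period 2, group 14): the stated order contradicts the simple trend.
(D) I (period 5, group 17) vs Sb (period 5, group 15): the stated order agrees with the simple trend.
The exception is (C): Si's larger, more diffuse 3p orbitals accept an added electron slightly more readily than C's compact 2p.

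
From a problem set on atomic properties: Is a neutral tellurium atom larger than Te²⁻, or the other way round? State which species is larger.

Forming Te²⁻ adds 2 electrons to Te. More electron–electron repulsion in the same shell, with unchanged nuclear charge, lets the cloud expand.
An anion is larger than its parent atom: Te²⁻ > Te.

Te²⁻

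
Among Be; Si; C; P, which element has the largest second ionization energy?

C

Consider each +1 ion: Be⁺ still has 1 valence electron; Si⁺ still has 3 valence electrons; C⁺ still has 3 valence electrons; P⁺ still has 4 valence electrons.
All are still removing valence electrons, so compare the +1 ions as you would atoms: IE_2 generally rises across a period (higher Z_eff) and falls down a group (larger shell), subject to the usual subshell exceptions.
Valence configurations: Be⁺ [He]2s¹, Si⁺ [Ne]3s²3p¹, C⁺ [He]2s²2p¹, P⁺ [Ne]3s²3p².
Approximate IE_2 values (kJ/mol): Be 1757, Si 1577, C 2353, P 1907.
Overall IE_2 order: Si < Be < P < C.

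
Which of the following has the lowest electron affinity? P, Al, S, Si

Al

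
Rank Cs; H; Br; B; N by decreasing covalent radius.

H is in period 1, group 1; B is in period 2, group 13; N is in period 2, group 15; Br is in period 4, group 17; Cs is in period 6, group 1.
Radius decreases left→right (rising Z_eff, same n) and increases top→bottom (higher n).
These span different periods and groups, so the two trends combine.
N > H: the two effects oppose for this pair; the down-group effect wins (71 vs 32 pm).
B > N: both are in period 2; the period trend gives B the larger value.
Br > B: period and group pull opposite ways; the down-group shift dominates (114 vs 85 pm).
Cs > Br: both effects reinforce here, so Cs is clearly the larger of the two.
Tabulated atomic radius (pm): H 32, B 85, N 71, Br 114, Cs 232.
So from largest to smallest: Cs > Br > B > N > H.

Cs > Br > B > N > H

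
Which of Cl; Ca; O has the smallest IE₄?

Cl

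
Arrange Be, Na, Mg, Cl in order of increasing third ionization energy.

Cl < Na < Mg < Be

After 2 electrons have been removed, what remains? Be²⁺ is the bare [He] core; Na²⁺ is already 1 electron into the core; Mg²⁺ is the bare [Ne] core; Cl²⁺ still has 5 valence electrons.
Core electrons are held far more tightly than valence electrons, so Na, Mg and Be top the IE_3 order.
Approximate IE_3 values (kJ/mol): Be 14849, Na 6910, Mg 7733, Cl 3822.
Hence IE_3: Cl < Na < Mg < Be.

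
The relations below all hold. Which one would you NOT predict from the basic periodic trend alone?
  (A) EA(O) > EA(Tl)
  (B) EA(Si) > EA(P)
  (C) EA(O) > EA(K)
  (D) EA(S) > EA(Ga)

The general trend: electron affinity increases across a period and decreases down a group.
(A) O (period 2, group 16) vs Tl (period 6, group 13): the stated order agrees with the simple trend.
(B) Si (period 3, group 14) vs P (period 3, group 15): the stated order contradicts the simple trend.
(C) O (period 2, group 16) vs K (period 4, group 1): the stated order agrees with the simple trend.
(D) S (period 3, group 16) vs Ga (period 4, group 13): the stated order agrees with the simple trend.
The exception is (B): adding an electron to P's half-filled 3p³ is unfavourable, so Si (3p²) has the more exothermic EA.

(B)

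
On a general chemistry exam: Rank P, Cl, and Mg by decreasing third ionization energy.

After 2 electrons have been removed, what remains? P²⁺ still has 3 valence electrons; Cl²⁺ still has 5 valence electrons; Mg²⁺ is the bare [Ne] core.
Breaking into a closed-shell core is much more expensive than removing a leftover valence electron — Mg has the largest IE_3 here.
Valence configurations: P²⁺ [Ne]3s²3p¹, Cl²⁺ [Ne]3s²3p³.
The numbers (kJ/mol): P 2914, Cl 3822, Mg 7733.
So the third ionization energies run P < Cl < Mg.

Mg > Cl > P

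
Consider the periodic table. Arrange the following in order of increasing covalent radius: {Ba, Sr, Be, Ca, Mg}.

Across a period the added protons contract the valence shell; down a group each new principal shell makes the atom larger.
All are in group 2, so atomic radius increases down the group.
So from smallest to largest: Be < Mg < Ca < Sr < Ba.

Be < Mg < Ca < Sr < Ba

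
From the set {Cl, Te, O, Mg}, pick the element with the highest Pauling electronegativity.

O is in period 2, group 16; Mg is in period 3, group 2; Cl is in period 3, group 17; Te is in period 5, group 16.
Electronegativity increases across a period and decreases down a group, tracking effective nuclear charge and atomic size.
Here both period and group differ, so the two effects have to be weighed against each other.
Te > Mg: the two effects oppose for this pair; the across-period effect wins (2.10 vs 1.31).
Cl > Te: both effects reinforce here, so Cl is clearly the higher of the two.
O > Cl: the two effects oppose for this pair; the down-group effect wins (3.44 vs 3.16).
For reference (Pauling): O 3.44, Mg 1.31, Cl 3.16, Te 2.10.
The highest Pauling electronegativity among these belongs to O.

O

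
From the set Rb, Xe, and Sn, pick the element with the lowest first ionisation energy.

Rb

Removing the outermost electron gets harder across a period and easier down a group.
All lie in period 5, so first ionization energy increases left to right.
The lowest first ionisation energy among these belongs to Rb.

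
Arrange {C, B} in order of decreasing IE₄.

After 3 electrons have been removed, what remains? C³⁺ still has 1 valence electron; B³⁺ is the bare [He] core.
Pulling an electron out of a noble-gas core costs far more than removing a remaining valence electron, so B sits at the high end of IE_4.
Approximate IE_4 values (kJ/mol): C 6223, B 25026.
Hence IE_4: C < B.

B, C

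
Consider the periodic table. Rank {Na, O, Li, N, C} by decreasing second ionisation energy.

IE_2 is the cost of taking one more electron from the +1 cation: Na⁺ is the bare [Ne] core; O⁺ still has 5 valence electrons; Li⁺ is the bare [He] core; N⁺ still has 4 valence electrons; C⁺ still has 3 valence electrons.
Pulling an electron out of a noble-gas core costs far more than removing a remaining valence electron, so Na and Li sit at the high end of IE_2.
Valence configurations: O⁺ [He]2s²2p³, N⁺ [He]2s²2p², C⁺ [He]2s²2p¹.
The numbers (kJ/mol): Na 4562, O 3388, Li 7298, N 2856, C 2353.
Hence IE_2: C < N < O < Na < Li.

Li > Na > O > N > C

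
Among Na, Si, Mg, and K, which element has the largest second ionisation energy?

IE_2 is the cost of taking one more electron from the +1 cation: Na⁺ is the bare [Ne] core; Si⁺ still has 3 valence electrons; Mg⁺ still has 1 valence electron; K⁺ is the bare [Ar] core.
Core electrons are held far more tightly than valence electrons, so K and Na top the IE_2 order.
Valence configurations: Si⁺ [Ne]3s²3p¹, Mg⁺ [Ne]3s¹.
Approximate IE_2 values (kJ/mol): Na 4562, Si 1577, Mg 1451, K 3052.
So the second ionization energies run Mg < Si < K < Na.

Na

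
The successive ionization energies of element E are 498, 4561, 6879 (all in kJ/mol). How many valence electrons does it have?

1

Look for the largest jump between consecutive ionization energies: IE2/IE1 ≈ 9.2, far larger than any earlier ratio.
That jump marks the point where a core electron is being removed. So the atom has 1 valence electron.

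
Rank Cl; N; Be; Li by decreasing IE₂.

Li > N > Cl > Be

The second ionization energy removes an electron from the +1 ion. For each element: Cl⁺ still has 6 valence electrons; N⁺ still has 4 valence electrons; Be⁺ still has 1 valence electron; Li⁺ is the bare [He] core.
Core electrons are held far more tightly than valence electrons, so Li tops the IE_2 order.
Valence configurations: Cl⁺ [Ne]3s²3p⁴, N⁺ [He]2s²2p², Be⁺ [He]2s¹.
Tabulated IE_2 (kJ/mol): Cl 2298, N 2856, Be 1757, Li 7298.
Putting it together, IE_2: Be < Cl < N < Li.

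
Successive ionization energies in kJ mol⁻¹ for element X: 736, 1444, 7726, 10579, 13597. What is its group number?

Look for the largest jump between consecutive ionization energies: IE3/IE2 ≈ 5.4, far larger than any earlier ratio.
That jump marks the point where a core electron is being removed. So the atom has 2 valence electrons.
A main-group element with 2 valence electrons is in group 2.

Group 2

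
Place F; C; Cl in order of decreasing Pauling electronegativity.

F > Cl > C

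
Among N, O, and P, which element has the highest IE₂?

O

IE_2 is the cost of taking one more electron from the +1 cation: N⁺ still has 4 valence electrons; O⁺ still has 5 valence electrons; P⁺ still has 4 valence electrons.
All are still removing valence electrons, so compare the +1 ions as you would atoms: IE_2 generally rises across a period (higher Z_eff) and falls down a group (larger shell), subject to the usual subshell exceptions.
Valence configurations: N⁺ [He]2s²2p², O⁺ [He]2s²2p³, P⁺ [Ne]3s²3p².
Approximate IE_2 values (kJ/mol): N 2856, O 3388, P 1907.
So the second ionization energies run P < N < O.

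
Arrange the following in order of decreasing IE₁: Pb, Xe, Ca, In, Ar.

Ar > Xe > Pb > Ca > In

Ar is in period 3, group 18; Ca is in period 4, group 2; In is in period 5, group 13; Xe is in period 5, group 18; Pb is in period 6, group 14.
Removing the outermost electron gets harder across a period and easier down a group.
These span different periods and groups, so the two trends combine.
Ca > In: period and group pull opposite ways; the down-group shift dominates (590 vs 558 kJ/mol).
Pb > Ca: period and group pull opposite ways; the across-period shift dominates (716 vs 590 kJ/mol).
Xe > Pb: relative to Pb, both the across-period and down-group shifts push Xe's first ionization energy up.
Ar > Xe: they share group 18; the group trend gives Ar the larger value.
For reference (kJ/mol): Ar 1521, Ca 590, In 558, Xe 1170, Pb 716.
So from highest to lowest: Ar > Xe > Pb > Ca > In.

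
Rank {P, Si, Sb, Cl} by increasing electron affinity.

P < Sb < Si < Cl

Si is in period 3, group 14; P is in period 3, group 15; Cl is in period 3, group 17; Sb is in period 5, group 15.
Atoms with high Z_eff and room in the valence shell (especially the halogens) have the most exothermic electron affinities.
Neither a single period nor a single group — weigh both effects.
Sb > P: this pair runs against the simple trend — see the exception note.
Si > Sb: the two effects oppose for this pair; the down-group effect wins (134 vs 103 kJ/mol).
Cl > Si: both are in period 3; the period trend gives Cl the larger value.
Note the exception: Sb has a higher electron affinity than P, contrary to the simple trend — both are half-filled np³, but the pairing/repulsion penalty for the added electron shrinks as the p orbitals become larger and more diffuse down the group, and for Sb that outweighs the weaker nuclear attraction.
Note the exception: Si has a higher electron affinity than P, contrary to the simple trend — adding an electron to P's half-filled 3p³ is unfavourable, so Si (3p²) has the more exothermic EA.
For reference (kJ/mol): Si 134, P 72, Cl 349, Sb 103.
So from lowest to highest: P < Sb < Si < Cl.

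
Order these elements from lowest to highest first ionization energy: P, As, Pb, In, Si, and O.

In, Pb, Si, As, P, O

O is in period 2, group 16; Si is in period 3, group 14; P is in period 3, group 15; As is in period 4, group 15; In is in period 5, group 13; Pb is in period 6, group 14.
IE₁ increases left→right with effective nuclear charge and decreases top→bottom as the valence shell moves farther out.
Here both period and group differ, so the two effects have to be weighed against each other.
Pb > In: the two effects oppose for this pair; the across-period effect wins (716 vs 558 kJ/mol).
Si > Pb: they share group 14; the group trend gives Si the larger value.
As > Si: the two effects oppose for this pair; the across-period effect wins (947 vs 786 kJ/mol).
P > As: they share group 15; the group trend gives P the larger value.
O > P: both effects reinforce here, so O is clearly the higher of the two.
For reference (kJ/mol): O 1314, Si 786, P 1012, As 947, In 558, Pb 716.
So from lowest to highest: In < Pb < Si < As < P < O.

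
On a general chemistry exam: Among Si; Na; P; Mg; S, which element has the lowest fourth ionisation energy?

The fourth ionization energy removes an electron from the +3 ion. For each element: Si³⁺ still has 1 valence electron; Na³⁺ is already 2 electrons into the core; P³⁺ still has 2 valence electrons; Mg³⁺ is already 1 electron into the core; S³⁺ still has 3 valence electrons.
Pulling an electron out of a noble-gas core costs far more than removing a remaining valence electron, so Na and Mg sit at the high end of IE_4.
Valence configurations: Si³⁺ [Ne]3s¹, P³⁺ [Ne]3s², S³⁺ [Ne]3s²3p¹.
S³⁺ loses a lone 3p electron whereas P³⁺ must break into a filled 3s² pair, so IE_4(P) > IE_4(S) even though S has the higher nuclear charge.
Tabulated IE_4 (kJ/mol): Si 4356, Na 9543, P 4964, Mg 10543, S 4556.
Hence IE_4: Si < S < P < Na < Mg.

Si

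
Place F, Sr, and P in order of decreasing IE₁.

F > P > Sr

F is in period 2, group 17; P is in period 3, group 15; Sr is in period 5, group 2.
First ionization energy rises across a period (greater Z_eff holds electrons more tightly) and falls down a group (valence electrons are farther from the nucleus).
These span different periods and groups, so the two trends combine.
P > Sr: relative to Sr, both the across-period and down-group shifts push P's first ionization energy up.
F > P: both effects reinforce here, so F is clearly the higher of the two.
Approximate values (kJ/mol): F 1681, P 1012, Sr 550.
So from highest to lowest: F > P > Sr.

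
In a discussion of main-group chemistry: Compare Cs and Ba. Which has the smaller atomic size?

Cs is in period 6, group 1; Ba is in period 6, group 2.
Radius decreases left→right (rising Z_eff, same n) and increases top→bottom (higher n).
All lie in period 6, so atomic radius increases right to left.
So Ba has the smaller atomic size (Ba < Cs).

Ba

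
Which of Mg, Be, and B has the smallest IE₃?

B

Consider each +2 ion: Mg²⁺ is the bare [Ne] core; Be²⁺ is the bare [He] core; B²⁺ still has 1 valence electron.
Pulling an electron out of a noble-gas core costs far more than removing a remaining valence electron, so Mg and Be sit at the high end of IE_3.
Tabulated IE_3 (kJ/mol): Mg 7733, Be 14849, B 3660.
Overall IE_3 order: B < Mg < Be.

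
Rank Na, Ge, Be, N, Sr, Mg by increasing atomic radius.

N < Be < Ge < Mg < Na < Sr

Be is in period 2, group 2; N is in period 2, group 15; Na is in period 3, group 1; Mg is in period 3, group 2; Ge is in period 4, group 14; Sr is in period 5, group 2.
Atomic radius shrinks across a period as nuclear charge pulls the same shell inward, and grows down a group as new shells are added.
These span different periods and groups, so the two trends combine.
Be > N: Be lies to the left of N in period 2, so the across-period effect alone puts Be larger.
Ge > Be: the two effects oppose for this pair; the down-group effect wins (121 vs 102 pm).
Mg > Ge: period and group pull opposite ways; the across-period shift dominates (139 vs 121 pm).
Na > Mg: Na lies to the left of Mg in period 3, so the across-period effect alone puts Na larger.
Sr > Na: the two effects oppose for this pair; the down-group effect wins (185 vs 155 pm).
For reference (pm): Be 102, N 71, Na 155, Mg 139, Ge 121, Sr 185.
So from smallest to largest: N < Be < Ge < Mg < Na < Sr.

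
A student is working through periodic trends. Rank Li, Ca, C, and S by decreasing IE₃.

Li > Ca > C > S

Consider each +2 ion: Li²⁺ is already 1 electron into the core; Ca²⁺ is the bare [Ar] core; C²⁺ still has 2 valence electrons; S²⁺ still has 4 valence electrons.
Breaking into a closed-shell core is much more expensive than removing a leftover valence electron — Ca and Li have the largest IE_3 here.
Valence configurations: C²⁺ [He]2s², S²⁺ [Ne]3s²3p².
Approximate IE_3 values (kJ/mol): Li 11815, Ca 4912, C 4620, S 3357.
Overall IE_3 order: S < C < Ca < Li.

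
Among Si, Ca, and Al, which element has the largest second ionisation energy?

Al

IE_2 is the cost of taking one more electron from the +1 cation: Si⁺ still has 3 valence electrons; Ca⁺ still has 1 valence electron; Al⁺ still has 2 valence electrons.
All are still removing valence electrons, so compare the +1 ions as you would atoms: IE_2 generally rises across a period (higher Z_eff) and falls down a group (larger shell), subject to the usual subshell exceptions.
Valence configurations: Si⁺ [Ne]3s²3p¹, Ca⁺ [Ar]4s¹, Al⁺ [Ne]3s².
Si⁺ loses a lone 3p electron whereas Al⁺ must break into a filled 3s² pair, so IE_2(Al) > IE_2(Si) even though Si has the higher nuclear charge.
Approximate IE_2 values (kJ/mol): Si 1577, Ca 1145, Al 1817.
Overall IE_2 order: Ca < Si < Al.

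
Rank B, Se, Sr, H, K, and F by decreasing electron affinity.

F, Se, H, K, B, Sr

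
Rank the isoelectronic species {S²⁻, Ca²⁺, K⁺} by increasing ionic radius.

All of these have 18 electrons, so size is governed by nuclear charge alone: the more protons, the stronger the pull on the same electron cloud, and the smaller the ion.
Nuclear charges: Ca²⁺ (Z=20), K⁺ (Z=19), S²⁻ (Z=16).
Smallest to largest: Ca²⁺ < K⁺ < S²⁻.

Ca²⁺ < K⁺ < S²⁻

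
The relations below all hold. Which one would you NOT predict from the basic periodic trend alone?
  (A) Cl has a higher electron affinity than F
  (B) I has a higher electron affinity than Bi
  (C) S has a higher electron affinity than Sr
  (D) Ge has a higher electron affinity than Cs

The general trend: electron affinity increases across a period and decreases down a group.
(A) Cl (period 3, group 17) vs F (period 2, group 17): the stated order contradicts the simple trend.
(B) I (period 5, group 17) vs Bi (period 6, group 15): the stated order agrees with the simple trend.
(C) S (period 3, group 16) vs Sr (period 5, group 2): the stated order agrees with the simple trend.
(D) Ge (period 4, group 14) vs Cs (period 6, group 1): the stated order agrees with the simple trend.
The exception is (A): F's small 2p subshell makes the incoming electron feel strong e⁻–e⁻ repulsion, so Cl actually releases more energy on gaining an electron.

(A)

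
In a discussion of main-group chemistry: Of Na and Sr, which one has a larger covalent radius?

Sr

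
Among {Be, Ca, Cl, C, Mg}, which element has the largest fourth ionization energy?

Consider each +3 ion: Be³⁺ is already 1 electron into the core; Ca³⁺ is already 1 electron into the core; Cl³⁺ still has 4 valence electrons; C³⁺ still has 1 valence electron; Mg³⁺ is already 1 electron into the core.
Core electrons are held far more tightly than valence electrons, so Ca, Mg and Be top the IE_4 order.
Valence configurations: Cl³⁺ [Ne]3s²3p², C³⁺ [He]2s¹.
Approximate IE_4 values (kJ/mol): Be 21007, Ca 6491, Cl 5159, C 6223, Mg 10543.
So the fourth ionization energies run Cl < C < Ca < Mg < Be.

Be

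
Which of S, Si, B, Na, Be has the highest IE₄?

B

IE_4 is the cost of taking one more electron from the +3 cation: S³⁺ still has 3 valence electrons; Si³⁺ still has 1 valence electron; B³⁺ is the bare [He] core; Na³⁺ is already 2 electrons into the core; Be³⁺ is already 1 electron into the core.
Pulling an electron out of a noble-gas core costs far more than removing a remaining valence electron, so Na, Be and B sit at the high end of IE_4.
Valence configurations: S³⁺ [Ne]3s²3p¹, Si³⁺ [Ne]3s¹.
The numbers (kJ/mol): S 4556, Si 4356, B 25026, Na 9543, Be 21007.
Putting it together, IE_4: Si < S < Na < Be < B.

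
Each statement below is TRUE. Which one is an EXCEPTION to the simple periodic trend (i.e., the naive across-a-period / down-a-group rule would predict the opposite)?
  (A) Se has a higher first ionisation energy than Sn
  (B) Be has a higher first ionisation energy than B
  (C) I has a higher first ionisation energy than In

(B)

The general trend: first ionisation energy increases across a period and decreases down a group.
(A) Se (period 4, group 16) vs Sn (period 5, group 14): the stated order agrees with the simple trend.
(B) Be (period 2, group 2) vs B (period 2, group 13): the stated order contradicts the simple trend.
(C) I (period 5, group 17) vs In (period 5, group 13): the stated order agrees with the simple trend.
The exception is (B): removing B's lone 2p electron is easier than breaking Be's filled 2s².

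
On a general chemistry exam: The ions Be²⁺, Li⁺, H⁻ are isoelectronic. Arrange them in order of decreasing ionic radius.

H⁻ > Li⁺ > Be²⁺

All of these have 2 electrons, so size is governed by nuclear charge alone: the more protons, the stronger the pull on the same electron cloud, and the smaller the ion.
Nuclear charges: Be²⁺ (Z=4), Li⁺ (Z=3), H⁻ (Z=1).
Largest to smallest: H⁻ > Li⁺ > Be²⁺.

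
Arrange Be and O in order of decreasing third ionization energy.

Be, O

Consider each +2 ion: Be²⁺ is the bare [He] core; O²⁺ still has 4 valence electrons.
Core electrons are held far more tightly than valence electrons, so Be tops the IE_3 order.
Approximate IE_3 values (kJ/mol): Be 14849, O 5300.
Hence IE_3: O < Be.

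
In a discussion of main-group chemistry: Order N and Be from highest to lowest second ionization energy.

After 1 electron has been removed, what remains? N⁺ still has 4 valence electrons; Be⁺ still has 1 valence electron.
All are still removing valence electrons, so compare the +1 ions as you would atoms: IE_2 generally rises across a period (higher Z_eff) and falls down a group (larger shell), subject to the usual subshell exceptions.
Valence configurations: N⁺ [He]2s²2p², Be⁺ [He]2s¹.
The numbers (kJ/mol): N 2856, Be 1757.
Putting it together, IE_2: Be < N.

N > Be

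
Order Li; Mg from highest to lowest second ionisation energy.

Consider each +1 ion: Li⁺ is the bare [He] core; Mg⁺ still has 1 valence electron.
Core electrons are held far more tightly than valence electrons, so Li tops the IE_2 order.
Tabulated IE_2 (kJ/mol): Li 7298, Mg 1451.
Overall IE_2 order: Mg < Li.

Li > Mg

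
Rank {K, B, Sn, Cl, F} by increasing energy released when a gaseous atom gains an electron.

B, K, Sn, F, Cl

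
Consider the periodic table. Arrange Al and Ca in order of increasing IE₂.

Ca < Al

Consider each +1 ion: Al⁺ still has 2 valence electrons; Ca⁺ still has 1 valence electron.
All are still removing valence electrons, so compare the +1 ions as you would atoms: IE_2 generally rises across a period (higher Z_eff) and falls down a group (larger shell), subject to the usual subshell exceptions.
Valence configurations: Al⁺ [Ne]3s², Ca⁺ [Ar]4s¹.
The numbers (kJ/mol): Al 1817, Ca 1145.
So the second ionization energies run Ca < Al.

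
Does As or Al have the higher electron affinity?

As

Al is in period 3, group 13; As is in period 4, group 15.
Electron affinity generally becomes more exothermic across a period toward the halogens and less exothermic down a group.
These span different periods and groups, so the two trends combine.
As > Al: period and group pull opposite ways; the across-period shift dominates (78 vs 42 kJ/mol).
Tabulated electron affinity (kJ/mol): Al 42, As 78.
So As has the higher electron affinity (As > Al).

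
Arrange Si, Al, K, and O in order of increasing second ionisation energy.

Si < Al < K < O

The second ionization energy removes an electron from the +1 ion. For each element: Si⁺ still has 3 valence electrons; Al⁺ still has 2 valence electrons; K⁺ is the bare [Ar] core; O⁺ still has 5 valence electrons.
Usually core removal costs more than valence removal, but here the competition is close: a tightly held n=2 valence electron can cost more to remove than an n=3 core electron, so the actual values have to decide it.
Valence configurations: Si⁺ [Ne]3s²3p¹, Al⁺ [Ne]3s², O⁺ [He]2s²2p³.
Si⁺ loses a lone 3p electron whereas Al⁺ must break into a filled 3s² pair, so IE_2(Al) > IE_2(Si) even though Si has the higher nuclear charge.
Approximate IE_2 values (kJ/mol): Si 1577, Al 1817, K 3052, O 3388.
Hence IE_2: Si < Al < K < O.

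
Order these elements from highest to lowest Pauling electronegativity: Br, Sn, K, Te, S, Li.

Br, S, Te, Sn, Li, K

Electronegativity increases across a period and decreases down a group, tracking effective nuclear charge and atomic size.
Here both period and group differ, so the two effects have to be weighed against each other.
Li > K: they share group 1; the group trend gives Li the larger value.
Sn > Li: the two effects oppose for this pair; the across-period effect wins (1.96 vs 0.98).
Te > Sn: Te lies to the right of Sn in period 5, so the across-period effect alone puts Te higher.
S > Te: S sits above Te in group 16, so the down-group effect alone puts S higher.
Br > S: the two effects oppose for this pair; the across-period effect wins (2.96 vs 2.58).
Tabulated electronegativity (Pauling): Li 0.98, S 2.58, K 0.82, Br 2.96, Sn 1.96, Te 2.10.
So from highest to lowest: Br > S > Te > Sn > Li > K.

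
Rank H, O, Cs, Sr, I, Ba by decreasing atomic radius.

Cs > Ba > Sr > I > O > H

H is in period 1, group 1; O is in period 2, group 16; Sr is in period 5, group 2; I is in period 5, group 17; Cs is in period 6, group 1; Ba is in period 6, group 2.
Across a period the added protons contract the valence shell; down a group each new principal shell makes the atom larger.
Neither a single period nor a single group — weigh both effects.
O > H: the two effects oppose for this pair; the down-group effect wins (63 vs 32 pm).
I > O: the two effects oppose for this pair; the down-group effect wins (133 vs 63 pm).
Sr > I: both are in period 5; the period trend gives Sr the larger value.
Ba > Sr: Ba sits below Sr in group 2, so the down-group effect alone puts Ba larger.
Cs > Ba: Cs lies to the left of Ba in period 6, so the across-period effect alone puts Cs larger.
For reference (pm): H 32, O 63, Sr 185, I 133, Cs 232, Ba 196.
So from largest to smallest: Cs > Ba > Sr > I > O > H.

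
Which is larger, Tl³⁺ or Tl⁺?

Tl⁺

Both ions have Z = 81 protons, but Tl³⁺ has lost more electrons, so its remaining electrons feel a larger effective nuclear charge per electron and are pulled in more tightly.
Higher positive charge → smaller ion, so Tl⁺ > Tl³⁺.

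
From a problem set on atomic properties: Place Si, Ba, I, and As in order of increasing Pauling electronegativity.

Smaller atoms with higher effective nuclear charge are more electronegative.
Here both period and group differ, so the two effects have to be weighed against each other.
Si > Ba: both effects reinforce here, so Si is clearly the higher of the two.
As > Si: period and group pull opposite ways; the across-period shift dominates (2.18 vs 1.90).
I > As: period and group pull opposite ways; the across-period shift dominates (2.66 vs 2.18).
Tabulated electronegativity (Pauling): Si 1.90, As 2.18, I 2.66, Ba 0.89.
So from lowest to highest: Ba < Si < As < I.

Ba < Si < As < I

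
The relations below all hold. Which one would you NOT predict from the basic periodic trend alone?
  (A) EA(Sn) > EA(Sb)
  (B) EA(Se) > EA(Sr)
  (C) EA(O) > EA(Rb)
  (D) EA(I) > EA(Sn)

The general trend: electron affinity increases across a period and decreases down a group.
(A) Sn (period 5, group 14) vs Sb (period 5, group 15): the stated order contradicts the simple trend.
(B) Se (period 4, group 16) vs Sr (period 5, group 2): the stated order agrees with the simple trend.
(C) O (period 2, group 16) vs Rb (period 5, group 1): the stated order agrees with the simple trend.
(D) I (period 5, group 17) vs Sn (period 5, group 14): the stated order agrees with the simple trend.
The exception is (A): adding an electron to Sb's half-filled 5p³ is unfavourable, so Sn has the more exothermic EA.

(A)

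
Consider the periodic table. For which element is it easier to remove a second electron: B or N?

After 1 electron has been removed, what remains? B⁺ still has 2 valence electrons; N⁺ still has 4 valence electrons.
All are still removing valence electrons, so compare the +1 ions as you would atoms: IE_2 generally rises across a period (higher Z_eff) and falls down a group (larger shell), subject to the usual subshell exceptions.
Valence configurations: B⁺ [He]2s², N⁺ [He]2s²2p².
Tabulated IE_2 (kJ/mol): B 2427, N 2856.
Putting it together, IE_2: B < N.

B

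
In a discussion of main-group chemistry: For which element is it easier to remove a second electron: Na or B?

IE_2 is the cost of taking one more electron from the +1 cation: Na⁺ is the bare [Ne] core; B⁺ still has 2 valence electrons.
Pulling an electron out of a noble-gas core costs far more than removing a remaining valence electron, so Na sits at the high end of IE_2.
Tabulated IE_2 (kJ/mol): Na 4562, B 2427.
So the second ionization energies run B < Na.

B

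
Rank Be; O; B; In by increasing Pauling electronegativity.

Be, In, B, O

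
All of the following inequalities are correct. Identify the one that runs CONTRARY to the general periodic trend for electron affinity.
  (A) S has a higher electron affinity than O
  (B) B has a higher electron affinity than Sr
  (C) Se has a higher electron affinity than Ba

The general trend: electron affinity increases across a period and decreases down a group.
(A) S (period 3, group 16) vs O (period 2, group 16): the stated order contradicts the simple trend.
(B) B (period 2, group 13) vs Sr (period 5, group 2): the stated order agrees with the simple trend.
(C) Se (period 4, group 16) vs Ba (period 6, group 2): the stated order agrees with the simple trend.
The exception is (A): the compact 2p subshell of O repels the added electron more than S's larger 3p does.

(A)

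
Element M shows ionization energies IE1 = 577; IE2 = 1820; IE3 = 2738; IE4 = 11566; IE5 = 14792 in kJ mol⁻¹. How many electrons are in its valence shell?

3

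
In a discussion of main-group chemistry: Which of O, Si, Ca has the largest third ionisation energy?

Consider each +2 ion: O²⁺ still has 4 valence electrons; Si²⁺ still has 2 valence electrons; Ca²⁺ is the bare [Ar] core.
Usually core removal costs more than valence removal, but here the competition is close: a tightly held n=2 valence electron can cost more to remove than an n=3 core electron, so the actual values have to decide it.
Valence configurations: O²⁺ [He]2s²2p², Si²⁺ [Ne]3s².
Tabulated IE_3 (kJ/mol): O 5300, Si 3232, Ca 4912.
So the third ionization energies run Si < Ca < O.

O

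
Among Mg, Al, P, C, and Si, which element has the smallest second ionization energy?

IE_2 is the cost of taking one more electron from the +1 cation: Mg⁺ still has 1 valence electron; Al⁺ still has 2 valence electrons; P⁺ still has 4 valence electrons; C⁺ still has 3 valence electrons; Si⁺ still has 3 valence electrons.
All are still removing valence electrons, so compare the +1 ions as you would atoms: IE_2 generally rises across a period (higher Z_eff) and falls down a group (larger shell), subject to the usual subshell exceptions.
Valence configurations: Mg⁺ [Ne]3s¹, Al⁺ [Ne]3s², P⁺ [Ne]3s²3p², C⁺ [He]2s²2p¹, Si⁺ [Ne]3s²3p¹.
Si⁺ loses a lone 3p electron whereas Al⁺ must break into a filled 3s² pair, so IE_2(Al) > IE_2(Si) even though Si has the higher nuclear charge.
Approximate IE_2 values (kJ/mol): Mg 1451, Al 1817, P 1907, C 2353, Si 1577.
Putting it together, IE_2: Mg < Si < Al < P < C.

Mg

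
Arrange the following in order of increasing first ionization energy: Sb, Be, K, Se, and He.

First ionization energy rises across a period (greater Z_eff holds electrons more tightly) and falls down a group (valence electrons are farther from the nucleus).
These span different periods and groups, so the two trends combine.
Sb > K: period and group pull opposite ways; the across-period shift dominates (831 vs 419 kJ/mol).
Be > Sb: the two effects oppose for this pair; the down-group effect wins (900 vs 831 kJ/mol).
Se > Be: the two effects oppose for this pair; the across-period effect wins (941 vs 900 kJ/mol).
He > Se: both effects reinforce here, so He is clearly the higher of the two.
For reference (kJ/mol): He 2372, Be 900, K 419, Se 941, Sb 831.
So from lowest to highest: K < Sb < Be < Se < He.

K < Sb < Be < Se < He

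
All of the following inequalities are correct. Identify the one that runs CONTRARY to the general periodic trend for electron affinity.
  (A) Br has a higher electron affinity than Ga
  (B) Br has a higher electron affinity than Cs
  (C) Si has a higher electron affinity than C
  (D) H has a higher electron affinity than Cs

(C)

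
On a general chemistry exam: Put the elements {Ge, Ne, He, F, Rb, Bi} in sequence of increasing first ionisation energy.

Rb, Bi, Ge, F, Ne, He

He is in period 1, group 18; F is in period 2, group 17; Ne is in period 2, group 18; Ge is in period 4, group 14; Rb is in period 5, group 1; Bi is in period 6, group 15.
IE₁ increases left→right with effective nuclear charge and decreases top→bottom as the valence shell moves farther out.
Here both period and group differ, so the two effects have to be weighed against each other.
Bi > Rb: period and group pull opposite ways; the across-period shift dominates (703 vs 403 kJ/mol).
Ge > Bi: period and group pull opposite ways; the down-group shift dominates (762 vs 703 kJ/mol).
F > Ge: both effects reinforce here, so F is clearly the higher of the two.
Ne > F: both are in period 2; the period trend gives Ne the larger value.
He > Ne: they share group 18; the group trend gives He the larger value.
For reference (kJ/mol): He 2372, F 1681, Ne 2081, Ge 762, Rb 403, Bi 703.
So from lowest to highest: Rb < Bi < Ge < F < Ne < He.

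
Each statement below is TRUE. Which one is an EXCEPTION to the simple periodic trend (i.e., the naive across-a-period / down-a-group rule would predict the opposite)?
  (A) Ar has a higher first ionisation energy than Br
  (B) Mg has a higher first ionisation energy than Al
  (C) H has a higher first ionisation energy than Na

(B)

The general trend: first ionisation energy increases across a period and decreases down a group.
(A) Ar (period 3, group 18) vs Br (period 4, group 17): the stated order agrees with the simple trend.
(B) Mg (period 3, group 2) vs Al (period 3, group 13): the stated order contradicts the simple trend.
(C) H (period 1, group 1) vs Na (period 3, group 1): the stated order agrees with the simple trend.
The exception is (B): Al's single 3p electron is easier to remove than one from Mg's filled 3s².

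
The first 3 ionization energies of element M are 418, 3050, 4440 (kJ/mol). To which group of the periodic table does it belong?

Look for the largest jump between consecutive ionization energies: IE2/IE1 ≈ 7.3, far larger than any earlier ratio.
That jump marks the point where a core electron is being removed. So the atom has 1 valence electron.
A main-group element with 1 valence electron is in group 1.

Group 1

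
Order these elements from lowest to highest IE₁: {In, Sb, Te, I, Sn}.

In is in period 5, group 13; Sn is in period 5, group 14; Sb is in period 5, group 15; Te is in period 5, group 16; I is in period 5, group 17.
Removing the outermost electron gets harder across a period and easier down a group.
All lie in period 5, so first ionization energy increases left to right.
So from lowest to highest: In < Sn < Sb < Te < I.

In < Sn < Sb < Te < I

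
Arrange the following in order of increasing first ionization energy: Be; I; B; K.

K < B < Be < I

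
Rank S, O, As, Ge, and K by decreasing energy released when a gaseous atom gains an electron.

S, O, Ge, As, K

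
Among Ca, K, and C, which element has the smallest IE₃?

The third ionization energy removes an electron from the +2 ion. For each element: Ca²⁺ is the bare [Ar] core; K²⁺ is already 1 electron into the core; C²⁺ still has 2 valence electrons.
Usually core removal costs more than valence removal, but here the competition is close: a tightly held n=2 valence electron can cost more to remove than an n=3 core electron, so the actual values have to decide it.
The numbers (kJ/mol): Ca 4912, K 4420, C 4620.
So the third ionization energies run K < C < Ca.

K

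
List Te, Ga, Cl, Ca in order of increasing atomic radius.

Radius decreases left→right (rising Z_eff, same n) and increases top→bottom (higher n).
Here both period and group differ, so the two effects have to be weighed against each other.
Ga > Cl: relative to Cl, both the across-period and down-group shifts push Ga's atomic radius up.
Te > Ga: period and group pull opposite ways; the down-group shift dominates (136 vs 124 pm).
Ca > Te: the two effects oppose for this pair; the across-period effect wins (171 vs 136 pm).
Approximate values (pm): Cl 99, Ca 171, Ga 124, Te 136.
So from smallest to largest: Cl < Ga < Te < Ca.

Cl, Ga, Te, Ca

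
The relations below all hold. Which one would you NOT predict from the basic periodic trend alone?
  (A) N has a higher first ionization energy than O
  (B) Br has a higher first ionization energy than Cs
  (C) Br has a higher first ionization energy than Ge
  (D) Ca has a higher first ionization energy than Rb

The general trend: first ionization energy increases across a period and decreases down a group.
(A) N (period 2, group 15) vs O (period 2, group 16): the stated order contradicts the simple trend.
(B) Br (period 4, group 17) vs Cs (period 6, group 1): the stated order agrees with the simple trend.
(C) Br (period 4, group 17) vs Ge (period 4, group 14): the stated order agrees with the simple trend.
(D) Ca (period 4, group 2) vs Rb (period 5, group 1): the stated order agrees with the simple trend.
The exception is (A): pairing an electron in O's 2p⁴ costs repulsion energy, so O ionizes more easily than half-filled N (2p³).

(A)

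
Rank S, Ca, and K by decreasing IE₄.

Ca, K, S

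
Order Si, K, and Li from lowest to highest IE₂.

Si < K < Li

IE_2 is the cost of taking one more electron from the +1 cation: Si⁺ still has 3 valence electrons; K⁺ is the bare [Ar] core; Li⁺ is the bare [He] core.
Pulling an electron out of a noble-gas core costs far more than removing a remaining valence electron, so K and Li sit at the high end of IE_2.
The numbers (kJ/mol): Si 1577, K 3052, Li 7298.
Putting it together, IE_2: Si < K < Li.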